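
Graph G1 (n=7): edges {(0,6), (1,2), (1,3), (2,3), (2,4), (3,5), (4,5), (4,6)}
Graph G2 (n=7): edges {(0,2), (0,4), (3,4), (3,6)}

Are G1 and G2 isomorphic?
No, not isomorphic

The graphs are NOT isomorphic.

Connected components of G1: 1 component(s) with vertex sets [[0, 1, 2, 3, 4, 5, 6]], sizes [7].
Connected components of G2: 3 component(s) with vertex sets [[1], [5], [0, 2, 3, 4, 6]], sizes [1, 1, 5].
The number of connected components (and the multiset of component sizes) is an isomorphism invariant — an isomorphism maps each component of G1 bijectively onto a component of G2. Since G1 has 1 component(s) and G2 has 3, they cannot be isomorphic.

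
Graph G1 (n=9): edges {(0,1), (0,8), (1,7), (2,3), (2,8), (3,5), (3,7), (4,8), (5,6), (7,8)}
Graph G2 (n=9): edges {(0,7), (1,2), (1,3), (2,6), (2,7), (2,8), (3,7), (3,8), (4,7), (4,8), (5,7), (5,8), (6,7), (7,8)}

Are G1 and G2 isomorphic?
No, not isomorphic

The graphs are NOT isomorphic.

Degrees in G1: deg(0)=2, deg(1)=2, deg(2)=2, deg(3)=3, deg(4)=1, deg(5)=2, deg(6)=1, deg(7)=3, deg(8)=4.
Sorted degree sequence of G1: [4, 3, 3, 2, 2, 2, 2, 1, 1].
Degrees in G2: deg(0)=1, deg(1)=2, deg(2)=4, deg(3)=3, deg(4)=2, deg(5)=2, deg(6)=2, deg(7)=7, deg(8)=5.
Sorted degree sequence of G2: [7, 5, 4, 3, 2, 2, 2, 2, 1].
The (sorted) degree sequence is an isomorphism invariant, so since G1 and G2 have different degree sequences they cannot be isomorphic.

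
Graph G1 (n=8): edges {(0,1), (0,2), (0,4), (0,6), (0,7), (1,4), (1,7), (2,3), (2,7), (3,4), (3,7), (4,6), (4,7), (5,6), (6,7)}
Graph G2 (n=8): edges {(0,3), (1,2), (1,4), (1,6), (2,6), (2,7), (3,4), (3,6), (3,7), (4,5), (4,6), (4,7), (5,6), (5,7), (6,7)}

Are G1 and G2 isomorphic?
Yes, isomorphic

The graphs are isomorphic.
One valid mapping φ: V(G1) → V(G2): 0→4, 1→5, 2→1, 3→2, 4→7, 5→0, 6→3, 7→6

Verify φ preserves adjacency — for each edge of G1, its image is an edge of G2:
  (0,1) → (φ(0),φ(1)) = (4,5) ∈ E(G2) ✓
  (0,2) → (φ(0),φ(2)) = (1,4) ∈ E(G2) ✓
  (0,4) → (φ(0),φ(4)) = (4,7) ∈ E(G2) ✓
  (0,6) → (φ(0),φ(6)) = (3,4) ∈ E(G2) ✓
  (0,7) → (φ(0),φ(7)) = (4,6) ∈ E(G2) ✓
  (1,4) → (φ(1),φ(4)) = (5,7) ∈ E(G2) ✓
  (1,7) → (φ(1),φ(7)) = (5,6) ∈ E(G2) ✓
  (2,3) → (φ(2),φ(3)) = (1,2) ∈ E(G2) ✓
  (2,7) → (φ(2),φ(7)) = (1,6) ∈ E(G2) ✓
  (3,4) → (φ(3),φ(4)) = (2,7) ∈ E(G2) ✓
  (3,7) → (φ(3),φ(7)) = (2,6) ∈ E(G2) ✓
  (4,6) → (φ(4),φ(6)) = (3,7) ∈ E(G2) ✓
  (4,7) → (φ(4),φ(7)) = (6,7) ∈ E(G2) ✓
  (5,6) → (φ(5),φ(6)) = (0,3) ∈ E(G2) ✓
  (6,7) → (φ(6),φ(7)) = (3,6) ∈ E(G2) ✓
All 15 edges of G1 map to edges of G2, and |E(G1)| = |E(G2)| = 15, so φ is a bijection on edges as well as vertices. Hence G1 ≅ G2.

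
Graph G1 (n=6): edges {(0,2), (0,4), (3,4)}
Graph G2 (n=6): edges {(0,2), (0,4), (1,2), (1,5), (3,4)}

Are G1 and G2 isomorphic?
No, not isomorphic

The graphs are NOT isomorphic.

Counting edges: G1 has 3 edge(s); G2 has 5 edge(s).
Edge count is an isomorphism invariant (a bijection on vertices induces a bijection on edges), so differing edge counts rule out isomorphism.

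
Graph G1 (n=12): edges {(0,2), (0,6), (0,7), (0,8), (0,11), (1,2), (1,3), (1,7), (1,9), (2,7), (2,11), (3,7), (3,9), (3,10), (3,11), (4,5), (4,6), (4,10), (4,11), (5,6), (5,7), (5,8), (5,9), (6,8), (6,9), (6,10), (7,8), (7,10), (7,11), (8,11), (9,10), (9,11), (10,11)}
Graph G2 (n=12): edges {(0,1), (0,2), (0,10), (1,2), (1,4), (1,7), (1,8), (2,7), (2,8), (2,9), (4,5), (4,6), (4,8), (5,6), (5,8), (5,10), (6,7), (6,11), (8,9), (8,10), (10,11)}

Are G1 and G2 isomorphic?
No, not isomorphic

The graphs are NOT isomorphic.

Connected components of G1: 1 component(s) with vertex sets [[0, 1, 2, 3, 4, 5, 6, 7, 8, 9, 10, 11]], sizes [12].
Connected components of G2: 2 component(s) with vertex sets [[3], [0, 1, 2, 4, 5, 6, 7, 8, 9, 10, 11]], sizes [1, 11].
The number of connected components (and the multiset of component sizes) is an isomorphism invariant — an isomorphism maps each component of G1 bijectively onto a component of G2. Since G1 has 1 component(s) and G2 has 2, they cannot be isomorphic.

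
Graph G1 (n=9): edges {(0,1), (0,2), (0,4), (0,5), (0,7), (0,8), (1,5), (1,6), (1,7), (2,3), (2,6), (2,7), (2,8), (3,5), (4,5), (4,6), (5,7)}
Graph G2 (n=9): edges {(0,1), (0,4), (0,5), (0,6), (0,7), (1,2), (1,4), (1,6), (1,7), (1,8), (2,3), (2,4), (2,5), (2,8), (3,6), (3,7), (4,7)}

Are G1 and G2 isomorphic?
Yes, isomorphic

The graphs are isomorphic.
One valid mapping φ: V(G1) → V(G2): 0→1, 1→7, 2→2, 3→5, 4→6, 5→0, 6→3, 7→4, 8→8

Verify φ preserves adjacency — for each edge of G1, its image is an edge of G2:
  (0,1) → (φ(0),φ(1)) = (1,7) ∈ E(G2) ✓
  (0,2) → (φ(0),φ(2)) = (1,2) ∈ E(G2) ✓
  (0,4) → (φ(0),φ(4)) = (1,6) ∈ E(G2) ✓
  (0,5) → (φ(0),φ(5)) = (0,1) ∈ E(G2) ✓
  (0,7) → (φ(0),φ(7)) = (1,4) ∈ E(G2) ✓
  (0,8) → (φ(0),φ(8)) = (1,8) ∈ E(G2) ✓
  (1,5) → (φ(1),φ(5)) = (0,7) ∈ E(G2) ✓
  (1,6) → (φ(1),φ(6)) = (3,7) ∈ E(G2) ✓
  (1,7) → (φ(1),φ(7)) = (4,7) ∈ E(G2) ✓
  (2,3) → (φ(2),φ(3)) = (2,5) ∈ E(G2) ✓
  (2,6) → (φ(2),φ(6)) = (2,3) ∈ E(G2) ✓
  (2,7) → (φ(2),φ(7)) = (2,4) ∈ E(G2) ✓
  (2,8) → (φ(2),φ(8)) = (2,8) ∈ E(G2) ✓
  (3,5) → (φ(3),φ(5)) = (0,5) ∈ E(G2) ✓
  (4,5) → (φ(4),φ(5)) = (0,6) ∈ E(G2) ✓
  (4,6) → (φ(4),φ(6)) = (3,6) ∈ E(G2) ✓
  (5,7) → (φ(5),φ(7)) = (0,4) ∈ E(G2) ✓
All 17 edges of G1 map to edges of G2, and |E(G1)| = |E(G2)| = 17, so φ is a bijection on edges as well as vertices. Hence G1 ≅ G2.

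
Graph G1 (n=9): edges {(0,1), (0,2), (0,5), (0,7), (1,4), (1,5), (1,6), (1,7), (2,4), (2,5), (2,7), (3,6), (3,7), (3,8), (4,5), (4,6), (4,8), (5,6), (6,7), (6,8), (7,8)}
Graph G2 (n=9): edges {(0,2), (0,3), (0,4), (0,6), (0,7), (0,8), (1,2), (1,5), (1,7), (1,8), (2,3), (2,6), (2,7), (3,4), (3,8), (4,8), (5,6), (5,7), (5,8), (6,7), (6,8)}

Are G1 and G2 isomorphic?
Yes, isomorphic

The graphs are isomorphic.
One valid mapping φ: V(G1) → V(G2): 0→5, 1→6, 2→1, 3→4, 4→2, 5→7, 6→0, 7→8, 8→3

Verify φ preserves adjacency — for each edge of G1, its image is an edge of G2:
  (0,1) → (φ(0),φ(1)) = (5,6) ∈ E(G2) ✓
  (0,2) → (φ(0),φ(2)) = (1,5) ∈ E(G2) ✓
  (0,5) → (φ(0),φ(5)) = (5,7) ∈ E(G2) ✓
  (0,7) → (φ(0),φ(7)) = (5,8) ∈ E(G2) ✓
  (1,4) → (φ(1),φ(4)) = (2,6) ∈ E(G2) ✓
  (1,5) → (φ(1),φ(5)) = (6,7) ∈ E(G2) ✓
  (1,6) → (φ(1),φ(6)) = (0,6) ∈ E(G2) ✓
  (1,7) → (φ(1),φ(7)) = (6,8) ∈ E(G2) ✓
  (2,4) → (φ(2),φ(4)) = (1,2) ∈ E(G2) ✓
  (2,5) → (φ(2),φ(5)) = (1,7) ∈ E(G2) ✓
  (2,7) → (φ(2),φ(7)) = (1,8) ∈ E(G2) ✓
  (3,6) → (φ(3),φ(6)) = (0,4) ∈ E(G2) ✓
  (3,7) → (φ(3),φ(7)) = (4,8) ∈ E(G2) ✓
  (3,8) → (φ(3),φ(8)) = (3,4) ∈ E(G2) ✓
  (4,5) → (φ(4),φ(5)) = (2,7) ∈ E(G2) ✓
  (4,6) → (φ(4),φ(6)) = (0,2) ∈ E(G2) ✓
  (4,8) → (φ(4),φ(8)) = (2,3) ∈ E(G2) ✓
  (5,6) → (φ(5),φ(6)) = (0,7) ∈ E(G2) ✓
  (6,7) → (φ(6),φ(7)) = (0,8) ∈ E(G2) ✓
  (6,8) → (φ(6),φ(8)) = (0,3) ∈ E(G2) ✓
  (7,8) → (φ(7),φ(8)) = (3,8) ∈ E(G2) ✓
All 21 edges of G1 map to edges of G2, and |E(G1)| = |E(G2)| = 21, so φ is a bijection on edges as well as vertices. Hence G1 ≅ G2.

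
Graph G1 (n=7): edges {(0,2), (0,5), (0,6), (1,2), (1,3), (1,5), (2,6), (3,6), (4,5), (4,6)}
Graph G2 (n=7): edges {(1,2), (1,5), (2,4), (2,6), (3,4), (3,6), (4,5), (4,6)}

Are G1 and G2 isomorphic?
No, not isomorphic

The graphs are NOT isomorphic.

Connected components of G1: 1 component(s) with vertex sets [[0, 1, 2, 3, 4, 5, 6]], sizes [7].
Connected components of G2: 2 component(s) with vertex sets [[0], [1, 2, 3, 4, 5, 6]], sizes [1, 6].
The number of connected components (and the multiset of component sizes) is an isomorphism invariant — an isomorphism maps each component of G1 bijectively onto a component of G2. Since G1 has 1 component(s) and G2 has 2, they cannot be isomorphic.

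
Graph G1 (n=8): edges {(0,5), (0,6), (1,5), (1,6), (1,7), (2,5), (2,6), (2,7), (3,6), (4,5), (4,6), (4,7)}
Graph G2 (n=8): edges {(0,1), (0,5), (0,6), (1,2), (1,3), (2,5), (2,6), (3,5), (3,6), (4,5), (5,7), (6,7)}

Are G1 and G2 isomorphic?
Yes, isomorphic

The graphs are isomorphic.
One valid mapping φ: V(G1) → V(G2): 0→7, 1→3, 2→2, 3→4, 4→0, 5→6, 6→5, 7→1

Verify φ preserves adjacency — for each edge of G1, its image is an edge of G2:
  (0,5) → (φ(0),φ(5)) = (6,7) ∈ E(G2) ✓
  (0,6) → (φ(0),φ(6)) = (5,7) ∈ E(G2) ✓
  (1,5) → (φ(1),φ(5)) = (3,6) ∈ E(G2) ✓
  (1,6) → (φ(1),φ(6)) = (3,5) ∈ E(G2) ✓
  (1,7) → (φ(1),φ(7)) = (1,3) ∈ E(G2) ✓
  (2,5) → (φ(2),φ(5)) = (2,6) ∈ E(G2) ✓
  (2,6) → (φ(2),φ(6)) = (2,5) ∈ E(G2) ✓
  (2,7) → (φ(2),φ(7)) = (1,2) ∈ E(G2) ✓
  (3,6) → (φ(3),φ(6)) = (4,5) ∈ E(G2) ✓
  (4,5) → (φ(4),φ(5)) = (0,6) ∈ E(G2) ✓
  (4,6) → (φ(4),φ(6)) = (0,5) ∈ E(G2) ✓
  (4,7) → (φ(4),φ(7)) = (0,1) ∈ E(G2) ✓
All 12 edges of G1 map to edges of G2, and |E(G1)| = |E(G2)| = 12, so φ is a bijection on edges as well as vertices. Hence G1 ≅ G2.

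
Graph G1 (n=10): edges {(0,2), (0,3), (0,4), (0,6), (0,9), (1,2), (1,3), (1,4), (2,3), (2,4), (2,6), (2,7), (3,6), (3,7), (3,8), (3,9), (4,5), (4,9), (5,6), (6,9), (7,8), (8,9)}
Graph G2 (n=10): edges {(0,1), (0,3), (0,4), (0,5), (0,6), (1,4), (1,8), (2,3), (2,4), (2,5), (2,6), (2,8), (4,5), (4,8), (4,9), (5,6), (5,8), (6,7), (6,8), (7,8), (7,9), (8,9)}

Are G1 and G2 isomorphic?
Yes, isomorphic

The graphs are isomorphic.
One valid mapping φ: V(G1) → V(G2): 0→5, 1→1, 2→4, 3→8, 4→0, 5→3, 6→2, 7→9, 8→7, 9→6

Verify φ preserves adjacency — for each edge of G1, its image is an edge of G2:
  (0,2) → (φ(0),φ(2)) = (4,5) ∈ E(G2) ✓
  (0,3) → (φ(0),φ(3)) = (5,8) ∈ E(G2) ✓
  (0,4) → (φ(0),φ(4)) = (0,5) ∈ E(G2) ✓
  (0,6) → (φ(0),φ(6)) = (2,5) ∈ E(G2) ✓
  (0,9) → (φ(0),φ(9)) = (5,6) ∈ E(G2) ✓
  (1,2) → (φ(1),φ(2)) = (1,4) ∈ E(G2) ✓
  (1,3) → (φ(1),φ(3)) = (1,8) ∈ E(G2) ✓
  (1,4) → (φ(1),φ(4)) = (0,1) ∈ E(G2) ✓
  (2,3) → (φ(2),φ(3)) = (4,8) ∈ E(G2) ✓
  (2,4) → (φ(2),φ(4)) = (0,4) ∈ E(G2) ✓
  (2,6) → (φ(2),φ(6)) = (2,4) ∈ E(G2) ✓
  (2,7) → (φ(2),φ(7)) = (4,9) ∈ E(G2) ✓
  (3,6) → (φ(3),φ(6)) = (2,8) ∈ E(G2) ✓
  (3,7) → (φ(3),φ(7)) = (8,9) ∈ E(G2) ✓
  (3,8) → (φ(3),φ(8)) = (7,8) ∈ E(G2) ✓
  (3,9) → (φ(3),φ(9)) = (6,8) ∈ E(G2) ✓
  (4,5) → (φ(4),φ(5)) = (0,3) ∈ E(G2) ✓
  (4,9) → (φ(4),φ(9)) = (0,6) ∈ E(G2) ✓
  (5,6) → (φ(5),φ(6)) = (2,3) ∈ E(G2) ✓
  (6,9) → (φ(6),φ(9)) = (2,6) ∈ E(G2) ✓
  (7,8) → (φ(7),φ(8)) = (7,9) ∈ E(G2) ✓
  (8,9) → (φ(8),φ(9)) = (6,7) ∈ E(G2) ✓
All 22 edges of G1 map to edges of G2, and |E(G1)| = |E(G2)| = 22, so φ is a bijection on edges as well as vertices. Hence G1 ≅ G2.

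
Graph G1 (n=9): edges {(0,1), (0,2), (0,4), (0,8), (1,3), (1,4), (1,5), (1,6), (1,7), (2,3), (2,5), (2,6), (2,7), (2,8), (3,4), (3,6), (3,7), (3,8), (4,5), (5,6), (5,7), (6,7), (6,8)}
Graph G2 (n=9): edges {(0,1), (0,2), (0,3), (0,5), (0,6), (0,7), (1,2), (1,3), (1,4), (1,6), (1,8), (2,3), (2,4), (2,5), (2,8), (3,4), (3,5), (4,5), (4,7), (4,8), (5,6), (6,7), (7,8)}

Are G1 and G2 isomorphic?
Yes, isomorphic

The graphs are isomorphic.
One valid mapping φ: V(G1) → V(G2): 0→7, 1→0, 2→4, 3→1, 4→6, 5→5, 6→2, 7→3, 8→8

Verify φ preserves adjacency — for each edge of G1, its image is an edge of G2:
  (0,1) → (φ(0),φ(1)) = (0,7) ∈ E(G2) ✓
  (0,2) → (φ(0),φ(2)) = (4,7) ∈ E(G2) ✓
  (0,4) → (φ(0),φ(4)) = (6,7) ∈ E(G2) ✓
  (0,8) → (φ(0),φ(8)) = (7,8) ∈ E(G2) ✓
  (1,3) → (φ(1),φ(3)) = (0,1) ∈ E(G2) ✓
  (1,4) → (φ(1),φ(4)) = (0,6) ∈ E(G2) ✓
  (1,5) → (φ(1),φ(5)) = (0,5) ∈ E(G2) ✓
  (1,6) → (φ(1),φ(6)) = (0,2) ∈ E(G2) ✓
  (1,7) → (φ(1),φ(7)) = (0,3) ∈ E(G2) ✓
  (2,3) → (φ(2),φ(3)) = (1,4) ∈ E(G2) ✓
  (2,5) → (φ(2),φ(5)) = (4,5) ∈ E(G2) ✓
  (2,6) → (φ(2),φ(6)) = (2,4) ∈ E(G2) ✓
  (2,7) → (φ(2),φ(7)) = (3,4) ∈ E(G2) ✓
  (2,8) → (φ(2),φ(8)) = (4,8) ∈ E(G2) ✓
  (3,4) → (φ(3),φ(4)) = (1,6) ∈ E(G2) ✓
  (3,6) → (φ(3),φ(6)) = (1,2) ∈ E(G2) ✓
  (3,7) → (φ(3),φ(7)) = (1,3) ∈ E(G2) ✓
  (3,8) → (φ(3),φ(8)) = (1,8) ∈ E(G2) ✓
  (4,5) → (φ(4),φ(5)) = (5,6) ∈ E(G2) ✓
  (5,6) → (φ(5),φ(6)) = (2,5) ∈ E(G2) ✓
  (5,7) → (φ(5),φ(7)) = (3,5) ∈ E(G2) ✓
  (6,7) → (φ(6),φ(7)) = (2,3) ∈ E(G2) ✓
  (6,8) → (φ(6),φ(8)) = (2,8) ∈ E(G2) ✓
All 23 edges of G1 map to edges of G2, and |E(G1)| = |E(G2)| = 23, so φ is a bijection on edges as well as vertices. Hence G1 ≅ G2.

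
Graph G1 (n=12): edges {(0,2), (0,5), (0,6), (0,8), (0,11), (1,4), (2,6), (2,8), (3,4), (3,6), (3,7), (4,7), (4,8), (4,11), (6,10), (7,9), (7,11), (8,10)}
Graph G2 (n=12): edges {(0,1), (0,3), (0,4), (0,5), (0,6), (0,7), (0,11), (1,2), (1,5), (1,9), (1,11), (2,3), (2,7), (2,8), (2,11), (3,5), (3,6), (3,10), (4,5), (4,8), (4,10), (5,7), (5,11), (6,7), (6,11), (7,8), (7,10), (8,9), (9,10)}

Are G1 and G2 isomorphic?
No, not isomorphic

The graphs are NOT isomorphic.

Counting triangles (3-cliques): G1 has 4, G2 has 12.
Triangle count is an isomorphism invariant, so differing triangle counts rule out isomorphism.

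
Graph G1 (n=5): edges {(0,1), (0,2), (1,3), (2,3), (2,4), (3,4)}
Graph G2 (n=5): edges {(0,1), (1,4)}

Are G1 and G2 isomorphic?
No, not isomorphic

The graphs are NOT isomorphic.

Degrees in G1: deg(0)=2, deg(1)=2, deg(2)=3, deg(3)=3, deg(4)=2.
Sorted degree sequence of G1: [3, 3, 2, 2, 2].
Degrees in G2: deg(0)=1, deg(1)=2, deg(2)=0, deg(3)=0, deg(4)=1.
Sorted degree sequence of G2: [2, 1, 1, 0, 0].
The (sorted) degree sequence is an isomorphism invariant, so since G1 and G2 have different degree sequences they cannot be isomorphic.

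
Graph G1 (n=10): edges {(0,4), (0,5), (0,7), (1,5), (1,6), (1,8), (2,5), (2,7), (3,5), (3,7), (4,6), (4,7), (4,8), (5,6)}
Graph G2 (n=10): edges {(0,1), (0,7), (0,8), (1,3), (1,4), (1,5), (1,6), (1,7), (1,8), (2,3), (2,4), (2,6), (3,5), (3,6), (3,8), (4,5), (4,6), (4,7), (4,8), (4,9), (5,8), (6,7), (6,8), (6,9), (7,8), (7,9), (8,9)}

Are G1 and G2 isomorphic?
No, not isomorphic

The graphs are NOT isomorphic.

Counting triangles (3-cliques): G1 has 2, G2 has 29.
Triangle count is an isomorphism invariant, so differing triangle counts rule out isomorphism.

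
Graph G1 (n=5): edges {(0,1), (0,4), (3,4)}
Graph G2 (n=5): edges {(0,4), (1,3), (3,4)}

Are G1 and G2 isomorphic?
Yes, isomorphic

The graphs are isomorphic.
One valid mapping φ: V(G1) → V(G2): 0→4, 1→0, 2→2, 3→1, 4→3

Verify φ preserves adjacency — for each edge of G1, its image is an edge of G2:
  (0,1) → (φ(0),φ(1)) = (0,4) ∈ E(G2) ✓
  (0,4) → (φ(0),φ(4)) = (3,4) ∈ E(G2) ✓
  (3,4) → (φ(3),φ(4)) = (1,3) ∈ E(G2) ✓
All 3 edges of G1 map to edges of G2, and |E(G1)| = |E(G2)| = 3, so φ is a bijection on edges as well as vertices. Hence G1 ≅ G2.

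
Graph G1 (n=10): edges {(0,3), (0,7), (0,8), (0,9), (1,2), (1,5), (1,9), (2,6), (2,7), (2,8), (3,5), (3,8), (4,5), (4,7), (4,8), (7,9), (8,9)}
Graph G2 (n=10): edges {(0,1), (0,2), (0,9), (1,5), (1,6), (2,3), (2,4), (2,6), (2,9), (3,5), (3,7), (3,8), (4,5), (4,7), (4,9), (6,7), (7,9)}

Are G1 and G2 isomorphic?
Yes, isomorphic

The graphs are isomorphic.
One valid mapping φ: V(G1) → V(G2): 0→9, 1→5, 2→3, 3→0, 4→6, 5→1, 6→8, 7→7, 8→2, 9→4

Verify φ preserves adjacency — for each edge of G1, its image is an edge of G2:
  (0,3) → (φ(0),φ(3)) = (0,9) ∈ E(G2) ✓
  (0,7) → (φ(0),φ(7)) = (7,9) ∈ E(G2) ✓
  (0,8) → (φ(0),φ(8)) = (2,9) ∈ E(G2) ✓
  (0,9) → (φ(0),φ(9)) = (4,9) ∈ E(G2) ✓
  (1,2) → (φ(1),φ(2)) = (3,5) ∈ E(G2) ✓
  (1,5) → (φ(1),φ(5)) = (1,5) ∈ E(G2) ✓
  (1,9) → (φ(1),φ(9)) = (4,5) ∈ E(G2) ✓
  (2,6) → (φ(2),φ(6)) = (3,8) ∈ E(G2) ✓
  (2,7) → (φ(2),φ(7)) = (3,7) ∈ E(G2) ✓
  (2,8) → (φ(2),φ(8)) = (2,3) ∈ E(G2) ✓
  (3,5) → (φ(3),φ(5)) = (0,1) ∈ E(G2) ✓
  (3,8) → (φ(3),φ(8)) = (0,2) ∈ E(G2) ✓
  (4,5) → (φ(4),φ(5)) = (1,6) ∈ E(G2) ✓
  (4,7) → (φ(4),φ(7)) = (6,7) ∈ E(G2) ✓
  (4,8) → (φ(4),φ(8)) = (2,6) ∈ E(G2) ✓
  (7,9) → (φ(7),φ(9)) = (4,7) ∈ E(G2) ✓
  (8,9) → (φ(8),φ(9)) = (2,4) ∈ E(G2) ✓
All 17 edges of G1 map to edges of G2, and |E(G1)| = |E(G2)| = 17, so φ is a bijection on edges as well as vertices. Hence G1 ≅ G2.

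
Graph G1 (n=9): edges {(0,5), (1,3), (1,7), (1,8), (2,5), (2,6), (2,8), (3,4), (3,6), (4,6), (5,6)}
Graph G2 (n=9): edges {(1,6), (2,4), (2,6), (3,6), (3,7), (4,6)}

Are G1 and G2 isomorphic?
No, not isomorphic

The graphs are NOT isomorphic.

Connected components of G1: 1 component(s) with vertex sets [[0, 1, 2, 3, 4, 5, 6, 7, 8]], sizes [9].
Connected components of G2: 4 component(s) with vertex sets [[0], [5], [8], [1, 2, 3, 4, 6, 7]], sizes [1, 1, 1, 6].
The number of connected components (and the multiset of component sizes) is an isomorphism invariant — an isomorphism maps each component of G1 bijectively onto a component of G2. Since G1 has 1 component(s) and G2 has 4, they cannot be isomorphic.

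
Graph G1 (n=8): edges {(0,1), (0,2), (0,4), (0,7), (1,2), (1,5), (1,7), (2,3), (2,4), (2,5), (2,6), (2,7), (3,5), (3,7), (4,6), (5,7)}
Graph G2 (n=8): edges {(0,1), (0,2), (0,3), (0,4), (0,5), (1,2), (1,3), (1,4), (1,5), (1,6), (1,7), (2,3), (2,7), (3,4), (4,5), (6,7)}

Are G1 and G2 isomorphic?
Yes, isomorphic

The graphs are isomorphic.
One valid mapping φ: V(G1) → V(G2): 0→2, 1→3, 2→1, 3→5, 4→7, 5→4, 6→6, 7→0

Verify φ preserves adjacency — for each edge of G1, its image is an edge of G2:
  (0,1) → (φ(0),φ(1)) = (2,3) ∈ E(G2) ✓
  (0,2) → (φ(0),φ(2)) = (1,2) ∈ E(G2) ✓
  (0,4) → (φ(0),φ(4)) = (2,7) ∈ E(G2) ✓
  (0,7) → (φ(0),φ(7)) = (0,2) ∈ E(G2) ✓
  (1,2) → (φ(1),φ(2)) = (1,3) ∈ E(G2) ✓
  (1,5) → (φ(1),φ(5)) = (3,4) ∈ E(G2) ✓
  (1,7) → (φ(1),φ(7)) = (0,3) ∈ E(G2) ✓
  (2,3) → (φ(2),φ(3)) = (1,5) ∈ E(G2) ✓
  (2,4) → (φ(2),φ(4)) = (1,7) ∈ E(G2) ✓
  (2,5) → (φ(2),φ(5)) = (1,4) ∈ E(G2) ✓
  (2,6) → (φ(2),φ(6)) = (1,6) ∈ E(G2) ✓
  (2,7) → (φ(2),φ(7)) = (0,1) ∈ E(G2) ✓
  (3,5) → (φ(3),φ(5)) = (4,5) ∈ E(G2) ✓
  (3,7) → (φ(3),φ(7)) = (0,5) ∈ E(G2) ✓
  (4,6) → (φ(4),φ(6)) = (6,7) ∈ E(G2) ✓
  (5,7) → (φ(5),φ(7)) = (0,4) ∈ E(G2) ✓
All 16 edges of G1 map to edges of G2, and |E(G1)| = |E(G2)| = 16, so φ is a bijection on edges as well as vertices. Hence G1 ≅ G2.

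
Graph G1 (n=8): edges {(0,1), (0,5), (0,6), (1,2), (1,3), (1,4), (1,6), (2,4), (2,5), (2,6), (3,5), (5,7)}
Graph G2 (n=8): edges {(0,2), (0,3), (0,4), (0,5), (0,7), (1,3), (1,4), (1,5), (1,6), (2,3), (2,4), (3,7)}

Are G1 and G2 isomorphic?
Yes, isomorphic

The graphs are isomorphic.
One valid mapping φ: V(G1) → V(G2): 0→4, 1→0, 2→3, 3→5, 4→7, 5→1, 6→2, 7→6

Verify φ preserves adjacency — for each edge of G1, its image is an edge of G2:
  (0,1) → (φ(0),φ(1)) = (0,4) ∈ E(G2) ✓
  (0,5) → (φ(0),φ(5)) = (1,4) ∈ E(G2) ✓
  (0,6) → (φ(0),φ(6)) = (2,4) ∈ E(G2) ✓
  (1,2) → (φ(1),φ(2)) = (0,3) ∈ E(G2) ✓
  (1,3) → (φ(1),φ(3)) = (0,5) ∈ E(G2) ✓
  (1,4) → (φ(1),φ(4)) = (0,7) ∈ E(G2) ✓
  (1,6) → (φ(1),φ(6)) = (0,2) ∈ E(G2) ✓
  (2,4) → (φ(2),φ(4)) = (3,7) ∈ E(G2) ✓
  (2,5) → (φ(2),φ(5)) = (1,3) ∈ E(G2) ✓
  (2,6) → (φ(2),φ(6)) = (2,3) ∈ E(G2) ✓
  (3,5) → (φ(3),φ(5)) = (1,5) ∈ E(G2) ✓
  (5,7) → (φ(5),φ(7)) = (1,6) ∈ E(G2) ✓
All 12 edges of G1 map to edges of G2, and |E(G1)| = |E(G2)| = 12, so φ is a bijection on edges as well as vertices. Hence G1 ≅ G2.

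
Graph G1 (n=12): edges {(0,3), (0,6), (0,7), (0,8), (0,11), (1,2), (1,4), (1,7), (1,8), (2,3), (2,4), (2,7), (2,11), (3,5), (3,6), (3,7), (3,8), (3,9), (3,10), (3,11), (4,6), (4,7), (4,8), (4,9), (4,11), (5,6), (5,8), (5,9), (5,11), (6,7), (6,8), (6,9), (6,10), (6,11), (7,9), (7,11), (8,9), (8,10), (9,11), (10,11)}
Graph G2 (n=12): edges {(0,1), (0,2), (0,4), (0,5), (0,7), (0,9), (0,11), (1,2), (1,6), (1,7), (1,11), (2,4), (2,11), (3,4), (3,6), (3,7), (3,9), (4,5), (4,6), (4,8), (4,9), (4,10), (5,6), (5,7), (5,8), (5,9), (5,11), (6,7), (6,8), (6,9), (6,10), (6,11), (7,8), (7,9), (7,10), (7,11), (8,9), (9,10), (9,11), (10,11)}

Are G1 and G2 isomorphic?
Yes, isomorphic

The graphs are isomorphic.
One valid mapping φ: V(G1) → V(G2): 0→10, 1→2, 2→1, 3→6, 4→0, 5→8, 6→9, 7→11, 8→4, 9→5, 10→3, 11→7

Verify φ preserves adjacency — for each edge of G1, its image is an edge of G2:
  (0,3) → (φ(0),φ(3)) = (6,10) ∈ E(G2) ✓
  (0,6) → (φ(0),φ(6)) = (9,10) ∈ E(G2) ✓
  (0,7) → (φ(0),φ(7)) = (10,11) ∈ E(G2) ✓
  (0,8) → (φ(0),φ(8)) = (4,10) ∈ E(G2) ✓
  (0,11) → (φ(0),φ(11)) = (7,10) ∈ E(G2) ✓
  (1,2) → (φ(1),φ(2)) = (1,2) ∈ E(G2) ✓
  (1,4) → (φ(1),φ(4)) = (0,2) ∈ E(G2) ✓
  (1,7) → (φ(1),φ(7)) = (2,11) ∈ E(G2) ✓
  (1,8) → (φ(1),φ(8)) = (2,4) ∈ E(G2) ✓
  (2,3) → (φ(2),φ(3)) = (1,6) ∈ E(G2) ✓
  (2,4) → (φ(2),φ(4)) = (0,1) ∈ E(G2) ✓
  (2,7) → (φ(2),φ(7)) = (1,11) ∈ E(G2) ✓
  (2,11) → (φ(2),φ(11)) = (1,7) ∈ E(G2) ✓
  (3,5) → (φ(3),φ(5)) = (6,8) ∈ E(G2) ✓
  (3,6) → (φ(3),φ(6)) = (6,9) ∈ E(G2) ✓
  (3,7) → (φ(3),φ(7)) = (6,11) ∈ E(G2) ✓
  (3,8) → (φ(3),φ(8)) = (4,6) ∈ E(G2) ✓
  (3,9) → (φ(3),φ(9)) = (5,6) ∈ E(G2) ✓
  (3,10) → (φ(3),φ(10)) = (3,6) ∈ E(G2) ✓
  (3,11) → (φ(3),φ(11)) = (6,7) ∈ E(G2) ✓
  (4,6) → (φ(4),φ(6)) = (0,9) ∈ E(G2) ✓
  (4,7) → (φ(4),φ(7)) = (0,11) ∈ E(G2) ✓
  (4,8) → (φ(4),φ(8)) = (0,4) ∈ E(G2) ✓
  (4,9) → (φ(4),φ(9)) = (0,5) ∈ E(G2) ✓
  (4,11) → (φ(4),φ(11)) = (0,7) ∈ E(G2) ✓
  (5,6) → (φ(5),φ(6)) = (8,9) ∈ E(G2) ✓
  (5,8) → (φ(5),φ(8)) = (4,8) ∈ E(G2) ✓
  (5,9) → (φ(5),φ(9)) = (5,8) ∈ E(G2) ✓
  (5,11) → (φ(5),φ(11)) = (7,8) ∈ E(G2) ✓
  (6,7) → (φ(6),φ(7)) = (9,11) ∈ E(G2) ✓
  (6,8) → (φ(6),φ(8)) = (4,9) ∈ E(G2) ✓
  (6,9) → (φ(6),φ(9)) = (5,9) ∈ E(G2) ✓
  (6,10) → (φ(6),φ(10)) = (3,9) ∈ E(G2) ✓
  (6,11) → (φ(6),φ(11)) = (7,9) ∈ E(G2) ✓
  (7,9) → (φ(7),φ(9)) = (5,11) ∈ E(G2) ✓
  (7,11) → (φ(7),φ(11)) = (7,11) ∈ E(G2) ✓
  (8,9) → (φ(8),φ(9)) = (4,5) ∈ E(G2) ✓
  (8,10) → (φ(8),φ(10)) = (3,4) ∈ E(G2) ✓
  (9,11) → (φ(9),φ(11)) = (5,7) ∈ E(G2) ✓
  (10,11) → (φ(10),φ(11)) = (3,7) ∈ E(G2) ✓
All 40 edges of G1 map to edges of G2, and |E(G1)| = |E(G2)| = 40, so φ is a bijection on edges as well as vertices. Hence G1 ≅ G2.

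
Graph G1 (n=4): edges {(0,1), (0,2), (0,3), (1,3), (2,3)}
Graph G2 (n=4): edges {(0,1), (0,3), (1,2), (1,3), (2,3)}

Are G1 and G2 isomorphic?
Yes, isomorphic

The graphs are isomorphic.
One valid mapping φ: V(G1) → V(G2): 0→3, 1→2, 2→0, 3→1

Verify φ preserves adjacency — for each edge of G1, its image is an edge of G2:
  (0,1) → (φ(0),φ(1)) = (2,3) ∈ E(G2) ✓
  (0,2) → (φ(0),φ(2)) = (0,3) ∈ E(G2) ✓
  (0,3) → (φ(0),φ(3)) = (1,3) ∈ E(G2) ✓
  (1,3) → (φ(1),φ(3)) = (1,2) ∈ E(G2) ✓
  (2,3) → (φ(2),φ(3)) = (0,1) ∈ E(G2) ✓
All 5 edges of G1 map to edges of G2, and |E(G1)| = |E(G2)| = 5, so φ is a bijection on edges as well as vertices. Hence G1 ≅ G2.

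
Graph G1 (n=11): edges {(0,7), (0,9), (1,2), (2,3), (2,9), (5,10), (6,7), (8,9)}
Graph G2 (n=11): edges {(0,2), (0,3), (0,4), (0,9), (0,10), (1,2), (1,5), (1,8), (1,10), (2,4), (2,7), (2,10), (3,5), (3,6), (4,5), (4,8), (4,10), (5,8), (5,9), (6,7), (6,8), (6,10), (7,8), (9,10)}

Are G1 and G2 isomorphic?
No, not isomorphic

The graphs are NOT isomorphic.

Counting triangles (3-cliques): G1 has 0, G2 has 9.
Triangle count is an isomorphism invariant, so differing triangle counts rule out isomorphism.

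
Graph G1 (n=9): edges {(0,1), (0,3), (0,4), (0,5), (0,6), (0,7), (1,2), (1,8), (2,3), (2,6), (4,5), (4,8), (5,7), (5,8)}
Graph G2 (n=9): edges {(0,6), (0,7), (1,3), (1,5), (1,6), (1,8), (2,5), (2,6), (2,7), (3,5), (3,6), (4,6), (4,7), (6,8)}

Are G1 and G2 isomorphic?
Yes, isomorphic

The graphs are isomorphic.
One valid mapping φ: V(G1) → V(G2): 0→6, 1→2, 2→7, 3→0, 4→3, 5→1, 6→4, 7→8, 8→5

Verify φ preserves adjacency — for each edge of G1, its image is an edge of G2:
  (0,1) → (φ(0),φ(1)) = (2,6) ∈ E(G2) ✓
  (0,3) → (φ(0),φ(3)) = (0,6) ∈ E(G2) ✓
  (0,4) → (φ(0),φ(4)) = (3,6) ∈ E(G2) ✓
  (0,5) → (φ(0),φ(5)) = (1,6) ∈ E(G2) ✓
  (0,6) → (φ(0),φ(6)) = (4,6) ∈ E(G2) ✓
  (0,7) → (φ(0),φ(7)) = (6,8) ∈ E(G2) ✓
  (1,2) → (φ(1),φ(2)) = (2,7) ∈ E(G2) ✓
  (1,8) → (φ(1),φ(8)) = (2,5) ∈ E(G2) ✓
  (2,3) → (φ(2),φ(3)) = (0,7) ∈ E(G2) ✓
  (2,6) → (φ(2),φ(6)) = (4,7) ∈ E(G2) ✓
  (4,5) → (φ(4),φ(5)) = (1,3) ∈ E(G2) ✓
  (4,8) → (φ(4),φ(8)) = (3,5) ∈ E(G2) ✓
  (5,7) → (φ(5),φ(7)) = (1,8) ∈ E(G2) ✓
  (5,8) → (φ(5),φ(8)) = (1,5) ∈ E(G2) ✓
All 14 edges of G1 map to edges of G2, and |E(G1)| = |E(G2)| = 14, so φ is a bijection on edges as well as vertices. Hence G1 ≅ G2.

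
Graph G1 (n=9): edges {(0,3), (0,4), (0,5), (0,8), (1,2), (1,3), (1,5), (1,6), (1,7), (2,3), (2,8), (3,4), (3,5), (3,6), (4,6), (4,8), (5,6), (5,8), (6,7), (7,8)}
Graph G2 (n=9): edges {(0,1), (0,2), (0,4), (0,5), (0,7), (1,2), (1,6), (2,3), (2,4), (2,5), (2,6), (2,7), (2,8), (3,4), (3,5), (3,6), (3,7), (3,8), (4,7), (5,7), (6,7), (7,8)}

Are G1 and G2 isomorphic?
No, not isomorphic

The graphs are NOT isomorphic.

Counting triangles (3-cliques): G1 has 11, G2 has 20.
Triangle count is an isomorphism invariant, so differing triangle counts rule out isomorphism.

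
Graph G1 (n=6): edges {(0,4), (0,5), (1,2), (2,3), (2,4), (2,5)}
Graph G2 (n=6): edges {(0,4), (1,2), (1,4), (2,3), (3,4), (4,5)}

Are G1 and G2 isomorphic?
Yes, isomorphic

The graphs are isomorphic.
One valid mapping φ: V(G1) → V(G2): 0→2, 1→0, 2→4, 3→5, 4→3, 5→1

Verify φ preserves adjacency — for each edge of G1, its image is an edge of G2:
  (0,4) → (φ(0),φ(4)) = (2,3) ∈ E(G2) ✓
  (0,5) → (φ(0),φ(5)) = (1,2) ∈ E(G2) ✓
  (1,2) → (φ(1),φ(2)) = (0,4) ∈ E(G2) ✓
  (2,3) → (φ(2),φ(3)) = (4,5) ∈ E(G2) ✓
  (2,4) → (φ(2),φ(4)) = (3,4) ∈ E(G2) ✓
  (2,5) → (φ(2),φ(5)) = (1,4) ∈ E(G2) ✓
All 6 edges of G1 map to edges of G2, and |E(G1)| = |E(G2)| = 6, so φ is a bijection on edges as well as vertices. Hence G1 ≅ G2.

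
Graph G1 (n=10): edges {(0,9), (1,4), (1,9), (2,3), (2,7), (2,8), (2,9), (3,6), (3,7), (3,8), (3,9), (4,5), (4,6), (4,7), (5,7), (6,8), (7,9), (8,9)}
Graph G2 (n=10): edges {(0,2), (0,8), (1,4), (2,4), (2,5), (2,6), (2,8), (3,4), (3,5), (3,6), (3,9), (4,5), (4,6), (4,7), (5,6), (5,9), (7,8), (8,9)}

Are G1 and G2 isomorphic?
Yes, isomorphic

The graphs are isomorphic.
One valid mapping φ: V(G1) → V(G2): 0→1, 1→7, 2→6, 3→5, 4→8, 5→0, 6→9, 7→2, 8→3, 9→4

Verify φ preserves adjacency — for each edge of G1, its image is an edge of G2:
  (0,9) → (φ(0),φ(9)) = (1,4) ∈ E(G2) ✓
  (1,4) → (φ(1),φ(4)) = (7,8) ∈ E(G2) ✓
  (1,9) → (φ(1),φ(9)) = (4,7) ∈ E(G2) ✓
  (2,3) → (φ(2),φ(3)) = (5,6) ∈ E(G2) ✓
  (2,7) → (φ(2),φ(7)) = (2,6) ∈ E(G2) ✓
  (2,8) → (φ(2),φ(8)) = (3,6) ∈ E(G2) ✓
  (2,9) → (φ(2),φ(9)) = (4,6) ∈ E(G2) ✓
  (3,6) → (φ(3),φ(6)) = (5,9) ∈ E(G2) ✓
  (3,7) → (φ(3),φ(7)) = (2,5) ∈ E(G2) ✓
  (3,8) → (φ(3),φ(8)) = (3,5) ∈ E(G2) ✓
  (3,9) → (φ(3),φ(9)) = (4,5) ∈ E(G2) ✓
  (4,5) → (φ(4),φ(5)) = (0,8) ∈ E(G2) ✓
  (4,6) → (φ(4),φ(6)) = (8,9) ∈ E(G2) ✓
  (4,7) → (φ(4),φ(7)) = (2,8) ∈ E(G2) ✓
  (5,7) → (φ(5),φ(7)) = (0,2) ∈ E(G2) ✓
  (6,8) → (φ(6),φ(8)) = (3,9) ∈ E(G2) ✓
  (7,9) → (φ(7),φ(9)) = (2,4) ∈ E(G2) ✓
  (8,9) → (φ(8),φ(9)) = (3,4) ∈ E(G2) ✓
All 18 edges of G1 map to edges of G2, and |E(G1)| = |E(G2)| = 18, so φ is a bijection on edges as well as vertices. Hence G1 ≅ G2.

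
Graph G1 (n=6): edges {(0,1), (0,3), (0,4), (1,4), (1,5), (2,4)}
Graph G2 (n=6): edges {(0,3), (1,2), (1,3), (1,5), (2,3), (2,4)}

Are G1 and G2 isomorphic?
Yes, isomorphic

The graphs are isomorphic.
One valid mapping φ: V(G1) → V(G2): 0→2, 1→1, 2→0, 3→4, 4→3, 5→5

Verify φ preserves adjacency — for each edge of G1, its image is an edge of G2:
  (0,1) → (φ(0),φ(1)) = (1,2) ∈ E(G2) ✓
  (0,3) → (φ(0),φ(3)) = (2,4) ∈ E(G2) ✓
  (0,4) → (φ(0),φ(4)) = (2,3) ∈ E(G2) ✓
  (1,4) → (φ(1),φ(4)) = (1,3) ∈ E(G2) ✓
  (1,5) → (φ(1),φ(5)) = (1,5) ∈ E(G2) ✓
  (2,4) → (φ(2),φ(4)) = (0,3) ∈ E(G2) ✓
All 6 edges of G1 map to edges of G2, and |E(G1)| = |E(G2)| = 6, so φ is a bijection on edges as well as vertices. Hence G1 ≅ G2.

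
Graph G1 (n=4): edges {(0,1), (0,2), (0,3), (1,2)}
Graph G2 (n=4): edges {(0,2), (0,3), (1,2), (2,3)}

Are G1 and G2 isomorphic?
Yes, isomorphic

The graphs are isomorphic.
One valid mapping φ: V(G1) → V(G2): 0→2, 1→0, 2→3, 3→1

Verify φ preserves adjacency — for each edge of G1, its image is an edge of G2:
  (0,1) → (φ(0),φ(1)) = (0,2) ∈ E(G2) ✓
  (0,2) → (φ(0),φ(2)) = (2,3) ∈ E(G2) ✓
  (0,3) → (φ(0),φ(3)) = (1,2) ∈ E(G2) ✓
  (1,2) → (φ(1),φ(2)) = (0,3) ∈ E(G2) ✓
All 4 edges of G1 map to edges of G2, and |E(G1)| = |E(G2)| = 4, so φ is a bijection on edges as well as vertices. Hence G1 ≅ G2.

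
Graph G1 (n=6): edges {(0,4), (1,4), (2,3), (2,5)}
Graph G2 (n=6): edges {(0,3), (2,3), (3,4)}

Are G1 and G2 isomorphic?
No, not isomorphic

The graphs are NOT isomorphic.

Connected components of G1: 2 component(s) with vertex sets [[0, 1, 4], [2, 3, 5]], sizes [3, 3].
Connected components of G2: 3 component(s) with vertex sets [[1], [5], [0, 2, 3, 4]], sizes [1, 1, 4].
The number of connected components (and the multiset of component sizes) is an isomorphism invariant — an isomorphism maps each component of G1 bijectively onto a component of G2. Since G1 has 2 component(s) and G2 has 3, they cannot be isomorphic.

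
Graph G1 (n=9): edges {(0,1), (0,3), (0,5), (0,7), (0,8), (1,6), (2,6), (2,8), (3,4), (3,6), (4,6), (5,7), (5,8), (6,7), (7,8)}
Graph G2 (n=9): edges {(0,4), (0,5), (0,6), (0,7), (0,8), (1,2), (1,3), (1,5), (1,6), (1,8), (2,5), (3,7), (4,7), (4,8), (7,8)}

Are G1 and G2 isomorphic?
Yes, isomorphic

The graphs are isomorphic.
One valid mapping φ: V(G1) → V(G2): 0→0, 1→6, 2→3, 3→5, 4→2, 5→4, 6→1, 7→8, 8→7

Verify φ preserves adjacency — for each edge of G1, its image is an edge of G2:
  (0,1) → (φ(0),φ(1)) = (0,6) ∈ E(G2) ✓
  (0,3) → (φ(0),φ(3)) = (0,5) ∈ E(G2) ✓
  (0,5) → (φ(0),φ(5)) = (0,4) ∈ E(G2) ✓
  (0,7) → (φ(0),φ(7)) = (0,8) ∈ E(G2) ✓
  (0,8) → (φ(0),φ(8)) = (0,7) ∈ E(G2) ✓
  (1,6) → (φ(1),φ(6)) = (1,6) ∈ E(G2) ✓
  (2,6) → (φ(2),φ(6)) = (1,3) ∈ E(G2) ✓
  (2,8) → (φ(2),φ(8)) = (3,7) ∈ E(G2) ✓
  (3,4) → (φ(3),φ(4)) = (2,5) ∈ E(G2) ✓
  (3,6) → (φ(3),φ(6)) = (1,5) ∈ E(G2) ✓
  (4,6) → (φ(4),φ(6)) = (1,2) ∈ E(G2) ✓
  (5,7) → (φ(5),φ(7)) = (4,8) ∈ E(G2) ✓
  (5,8) → (φ(5),φ(8)) = (4,7) ∈ E(G2) ✓
  (6,7) → (φ(6),φ(7)) = (1,8) ∈ E(G2) ✓
  (7,8) → (φ(7),φ(8)) = (7,8) ∈ E(G2) ✓
All 15 edges of G1 map to edges of G2, and |E(G1)| = |E(G2)| = 15, so φ is a bijection on edges as well as vertices. Hence G1 ≅ G2.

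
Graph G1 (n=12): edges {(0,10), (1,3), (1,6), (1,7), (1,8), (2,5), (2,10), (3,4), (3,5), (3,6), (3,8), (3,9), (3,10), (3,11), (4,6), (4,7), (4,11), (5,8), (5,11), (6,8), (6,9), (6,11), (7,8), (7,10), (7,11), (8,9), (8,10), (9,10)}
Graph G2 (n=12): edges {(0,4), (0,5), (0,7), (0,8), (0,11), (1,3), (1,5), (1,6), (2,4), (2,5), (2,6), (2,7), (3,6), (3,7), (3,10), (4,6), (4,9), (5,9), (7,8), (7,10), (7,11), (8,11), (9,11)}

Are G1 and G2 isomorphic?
No, not isomorphic

The graphs are NOT isomorphic.

Degrees in G1: deg(0)=1, deg(1)=4, deg(2)=2, deg(3)=8, deg(4)=4, deg(5)=4, deg(6)=6, deg(7)=5, deg(8)=7, deg(9)=4, deg(10)=6, deg(11)=5.
Sorted degree sequence of G1: [8, 7, 6, 6, 5, 5, 4, 4, 4, 4, 2, 1].
Degrees in G2: deg(0)=5, deg(1)=3, deg(2)=4, deg(3)=4, deg(4)=4, deg(5)=4, deg(6)=4, deg(7)=6, deg(8)=3, deg(9)=3, deg(10)=2, deg(11)=4.
Sorted degree sequence of G2: [6, 5, 4, 4, 4, 4, 4, 4, 3, 3, 3, 2].
The (sorted) degree sequence is an isomorphism invariant, so since G1 and G2 have different degree sequences they cannot be isomorphic.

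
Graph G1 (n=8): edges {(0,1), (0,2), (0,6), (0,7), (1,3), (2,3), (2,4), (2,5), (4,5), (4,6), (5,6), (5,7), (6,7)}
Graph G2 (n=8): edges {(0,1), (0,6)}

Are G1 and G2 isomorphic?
No, not isomorphic

The graphs are NOT isomorphic.

Connected components of G1: 1 component(s) with vertex sets [[0, 1, 2, 3, 4, 5, 6, 7]], sizes [8].
Connected components of G2: 6 component(s) with vertex sets [[2], [3], [4], [5], [7], [0, 1, 6]], sizes [1, 1, 1, 1, 1, 3].
The number of connected components (and the multiset of component sizes) is an isomorphism invariant — an isomorphism maps each component of G1 bijectively onto a component of G2. Since G1 has 1 component(s) and G2 has 6, they cannot be isomorphic.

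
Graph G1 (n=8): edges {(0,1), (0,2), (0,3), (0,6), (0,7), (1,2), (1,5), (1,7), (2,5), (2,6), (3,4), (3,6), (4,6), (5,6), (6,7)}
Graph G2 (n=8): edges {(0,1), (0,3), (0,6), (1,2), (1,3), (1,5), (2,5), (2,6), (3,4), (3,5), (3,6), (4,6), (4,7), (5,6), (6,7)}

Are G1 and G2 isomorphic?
Yes, isomorphic

The graphs are isomorphic.
One valid mapping φ: V(G1) → V(G2): 0→3, 1→1, 2→5, 3→4, 4→7, 5→2, 6→6, 7→0

Verify φ preserves adjacency — for each edge of G1, its image is an edge of G2:
  (0,1) → (φ(0),φ(1)) = (1,3) ∈ E(G2) ✓
  (0,2) → (φ(0),φ(2)) = (3,5) ∈ E(G2) ✓
  (0,3) → (φ(0),φ(3)) = (3,4) ∈ E(G2) ✓
  (0,6) → (φ(0),φ(6)) = (3,6) ∈ E(G2) ✓
  (0,7) → (φ(0),φ(7)) = (0,3) ∈ E(G2) ✓
  (1,2) → (φ(1),φ(2)) = (1,5) ∈ E(G2) ✓
  (1,5) → (φ(1),φ(5)) = (1,2) ∈ E(G2) ✓
  (1,7) → (φ(1),φ(7)) = (0,1) ∈ E(G2) ✓
  (2,5) → (φ(2),φ(5)) = (2,5) ∈ E(G2) ✓
  (2,6) → (φ(2),φ(6)) = (5,6) ∈ E(G2) ✓
  (3,4) → (φ(3),φ(4)) = (4,7) ∈ E(G2) ✓
  (3,6) → (φ(3),φ(6)) = (4,6) ∈ E(G2) ✓
  (4,6) → (φ(4),φ(6)) = (6,7) ∈ E(G2) ✓
  (5,6) → (φ(5),φ(6)) = (2,6) ∈ E(G2) ✓
  (6,7) → (φ(6),φ(7)) = (0,6) ∈ E(G2) ✓
All 15 edges of G1 map to edges of G2, and |E(G1)| = |E(G2)| = 15, so φ is a bijection on edges as well as vertices. Hence G1 ≅ G2.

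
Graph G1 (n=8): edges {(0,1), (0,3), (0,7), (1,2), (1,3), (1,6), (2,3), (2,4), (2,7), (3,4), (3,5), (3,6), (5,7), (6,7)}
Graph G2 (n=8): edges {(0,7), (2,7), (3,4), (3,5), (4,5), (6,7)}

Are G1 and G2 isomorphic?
No, not isomorphic

The graphs are NOT isomorphic.

Connected components of G1: 1 component(s) with vertex sets [[0, 1, 2, 3, 4, 5, 6, 7]], sizes [8].
Connected components of G2: 3 component(s) with vertex sets [[1], [3, 4, 5], [0, 2, 6, 7]], sizes [1, 3, 4].
The number of connected components (and the multiset of component sizes) is an isomorphism invariant — an isomorphism maps each component of G1 bijectively onto a component of G2. Since G1 has 1 component(s) and G2 has 3, they cannot be isomorphic.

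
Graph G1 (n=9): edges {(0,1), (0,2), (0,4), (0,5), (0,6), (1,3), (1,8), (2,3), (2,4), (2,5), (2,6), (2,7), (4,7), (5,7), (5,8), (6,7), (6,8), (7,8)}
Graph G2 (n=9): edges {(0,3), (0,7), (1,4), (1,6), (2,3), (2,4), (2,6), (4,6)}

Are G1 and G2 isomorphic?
No, not isomorphic

The graphs are NOT isomorphic.

Degrees in G1: deg(0)=5, deg(1)=3, deg(2)=6, deg(3)=2, deg(4)=3, deg(5)=4, deg(6)=4, deg(7)=5, deg(8)=4.
Sorted degree sequence of G1: [6, 5, 5, 4, 4, 4, 3, 3, 2].
Degrees in G2: deg(0)=2, deg(1)=2, deg(2)=3, deg(3)=2, deg(4)=3, deg(5)=0, deg(6)=3, deg(7)=1, deg(8)=0.
Sorted degree sequence of G2: [3, 3, 3, 2, 2, 2, 1, 0, 0].
The (sorted) degree sequence is an isomorphism invariant, so since G1 and G2 have different degree sequences they cannot be isomorphic.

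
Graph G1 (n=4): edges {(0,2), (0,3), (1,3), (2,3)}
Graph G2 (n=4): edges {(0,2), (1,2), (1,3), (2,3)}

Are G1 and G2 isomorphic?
Yes, isomorphic

The graphs are isomorphic.
One valid mapping φ: V(G1) → V(G2): 0→3, 1→0, 2→1, 3→2

Verify φ preserves adjacency — for each edge of G1, its image is an edge of G2:
  (0,2) → (φ(0),φ(2)) = (1,3) ∈ E(G2) ✓
  (0,3) → (φ(0),φ(3)) = (2,3) ∈ E(G2) ✓
  (1,3) → (φ(1),φ(3)) = (0,2) ∈ E(G2) ✓
  (2,3) → (φ(2),φ(3)) = (1,2) ∈ E(G2) ✓
All 4 edges of G1 map to edges of G2, and |E(G1)| = |E(G2)| = 4, so φ is a bijection on edges as well as vertices. Hence G1 ≅ G2.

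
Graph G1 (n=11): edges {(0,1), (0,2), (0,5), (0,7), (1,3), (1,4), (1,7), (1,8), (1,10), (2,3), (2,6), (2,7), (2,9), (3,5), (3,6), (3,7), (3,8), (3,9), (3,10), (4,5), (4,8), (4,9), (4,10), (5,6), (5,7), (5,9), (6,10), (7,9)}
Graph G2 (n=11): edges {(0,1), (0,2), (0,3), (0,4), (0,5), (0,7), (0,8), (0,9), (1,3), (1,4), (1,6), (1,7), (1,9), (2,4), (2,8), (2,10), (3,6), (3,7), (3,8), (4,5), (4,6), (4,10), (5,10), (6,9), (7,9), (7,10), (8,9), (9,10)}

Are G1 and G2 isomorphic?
Yes, isomorphic

The graphs are isomorphic.
One valid mapping φ: V(G1) → V(G2): 0→6, 1→4, 2→3, 3→0, 4→10, 5→9, 6→8, 7→1, 8→5, 9→7, 10→2

Verify φ preserves adjacency — for each edge of G1, its image is an edge of G2:
  (0,1) → (φ(0),φ(1)) = (4,6) ∈ E(G2) ✓
  (0,2) → (φ(0),φ(2)) = (3,6) ∈ E(G2) ✓
  (0,5) → (φ(0),φ(5)) = (6,9) ∈ E(G2) ✓
  (0,7) → (φ(0),φ(7)) = (1,6) ∈ E(G2) ✓
  (1,3) → (φ(1),φ(3)) = (0,4) ∈ E(G2) ✓
  (1,4) → (φ(1),φ(4)) = (4,10) ∈ E(G2) ✓
  (1,7) → (φ(1),φ(7)) = (1,4) ∈ E(G2) ✓
  (1,8) → (φ(1),φ(8)) = (4,5) ∈ E(G2) ✓
  (1,10) → (φ(1),φ(10)) = (2,4) ∈ E(G2) ✓
  (2,3) → (φ(2),φ(3)) = (0,3) ∈ E(G2) ✓
  (2,6) → (φ(2),φ(6)) = (3,8) ∈ E(G2) ✓
  (2,7) → (φ(2),φ(7)) = (1,3) ∈ E(G2) ✓
  (2,9) → (φ(2),φ(9)) = (3,7) ∈ E(G2) ✓
  (3,5) → (φ(3),φ(5)) = (0,9) ∈ E(G2) ✓
  (3,6) → (φ(3),φ(6)) = (0,8) ∈ E(G2) ✓
  (3,7) → (φ(3),φ(7)) = (0,1) ∈ E(G2) ✓
  (3,8) → (φ(3),φ(8)) = (0,5) ∈ E(G2) ✓
  (3,9) → (φ(3),φ(9)) = (0,7) ∈ E(G2) ✓
  (3,10) → (φ(3),φ(10)) = (0,2) ∈ E(G2) ✓
  (4,5) → (φ(4),φ(5)) = (9,10) ∈ E(G2) ✓
  (4,8) → (φ(4),φ(8)) = (5,10) ∈ E(G2) ✓
  (4,9) → (φ(4),φ(9)) = (7,10) ∈ E(G2) ✓
  (4,10) → (φ(4),φ(10)) = (2,10) ∈ E(G2) ✓
  (5,6) → (φ(5),φ(6)) = (8,9) ∈ E(G2) ✓
  (5,7) → (φ(5),φ(7)) = (1,9) ∈ E(G2) ✓
  (5,9) → (φ(5),φ(9)) = (7,9) ∈ E(G2) ✓
  (6,10) → (φ(6),φ(10)) = (2,8) ∈ E(G2) ✓
  (7,9) → (φ(7),φ(9)) = (1,7) ∈ E(G2) ✓
All 28 edges of G1 map to edges of G2, and |E(G1)| = |E(G2)| = 28, so φ is a bijection on edges as well as vertices. Hence G1 ≅ G2.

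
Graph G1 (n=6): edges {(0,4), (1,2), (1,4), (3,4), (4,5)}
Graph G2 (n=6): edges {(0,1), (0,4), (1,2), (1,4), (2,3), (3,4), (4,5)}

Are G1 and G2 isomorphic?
No, not isomorphic

The graphs are NOT isomorphic.

Counting edges: G1 has 5 edge(s); G2 has 7 edge(s).
Edge count is an isomorphism invariant (a bijection on vertices induces a bijection on edges), so differing edge counts rule out isomorphism.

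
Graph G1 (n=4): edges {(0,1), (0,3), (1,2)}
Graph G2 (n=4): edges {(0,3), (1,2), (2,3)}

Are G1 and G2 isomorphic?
Yes, isomorphic

The graphs are isomorphic.
One valid mapping φ: V(G1) → V(G2): 0→2, 1→3, 2→0, 3→1

Verify φ preserves adjacency — for each edge of G1, its image is an edge of G2:
  (0,1) → (φ(0),φ(1)) = (2,3) ∈ E(G2) ✓
  (0,3) → (φ(0),φ(3)) = (1,2) ∈ E(G2) ✓
  (1,2) → (φ(1),φ(2)) = (0,3) ∈ E(G2) ✓
All 3 edges of G1 map to edges of G2, and |E(G1)| = |E(G2)| = 3, so φ is a bijection on edges as well as vertices. Hence G1 ≅ G2.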